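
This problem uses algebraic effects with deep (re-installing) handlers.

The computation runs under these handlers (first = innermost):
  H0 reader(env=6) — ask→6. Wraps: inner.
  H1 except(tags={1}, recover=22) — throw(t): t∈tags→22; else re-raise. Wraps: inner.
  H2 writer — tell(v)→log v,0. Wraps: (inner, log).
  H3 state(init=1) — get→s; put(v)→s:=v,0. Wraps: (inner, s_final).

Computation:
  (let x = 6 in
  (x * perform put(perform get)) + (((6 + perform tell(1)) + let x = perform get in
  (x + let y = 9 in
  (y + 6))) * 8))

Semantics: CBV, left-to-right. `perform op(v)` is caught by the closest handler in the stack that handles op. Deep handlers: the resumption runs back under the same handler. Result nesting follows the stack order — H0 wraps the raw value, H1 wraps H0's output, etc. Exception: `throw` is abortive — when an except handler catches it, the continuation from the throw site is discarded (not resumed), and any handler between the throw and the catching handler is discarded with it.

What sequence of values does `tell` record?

Evaluation trace:
get @ H3 ⇒ 1
put(1) @ H3 ⇒ s:=1
tell(1) @ H2 ⇒ log+=1
get @ H3 ⇒ 1
H0 returns 176
H1 returns 176
H2 returns (176, (1))
H3 returns ((176, (1)), 1)
= ((176, (1)), 1)

Answer: (1)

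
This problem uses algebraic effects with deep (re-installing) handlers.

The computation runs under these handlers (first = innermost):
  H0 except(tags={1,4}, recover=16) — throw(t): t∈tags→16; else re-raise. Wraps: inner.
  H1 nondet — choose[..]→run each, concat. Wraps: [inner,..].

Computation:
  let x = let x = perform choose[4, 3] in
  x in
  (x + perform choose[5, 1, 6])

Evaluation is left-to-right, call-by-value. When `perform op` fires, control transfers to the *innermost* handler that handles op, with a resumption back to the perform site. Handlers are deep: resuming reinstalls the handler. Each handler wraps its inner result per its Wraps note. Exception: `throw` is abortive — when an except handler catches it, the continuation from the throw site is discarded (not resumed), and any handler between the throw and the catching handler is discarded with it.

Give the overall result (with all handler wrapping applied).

Working:
choose[4, 3] @ H1
  branch[0] choose=4:
    choose[5, 1, 6] @ H1
      branch[0] choose=5:
        H0 returns 9
        H1 returns [9]
      branch[1] choose=1:
        H0 returns 5
        H1 returns [5]
      branch[2] choose=6:
        H0 returns 10
        H1 returns [10]
  branch[1] choose=3:
    choose[5, 1, 6] @ H1
      branch[0] choose=5:
        H0 returns 8
        H1 returns [8]
      branch[1] choose=1:
        H0 returns 4
        H1 returns [4]
      branch[2] choose=6:
        H0 returns 9
        H1 returns [9]
= [9, 5, 10, 8, 4, 9]

Answer: [9, 5, 10, 8, 4, 9]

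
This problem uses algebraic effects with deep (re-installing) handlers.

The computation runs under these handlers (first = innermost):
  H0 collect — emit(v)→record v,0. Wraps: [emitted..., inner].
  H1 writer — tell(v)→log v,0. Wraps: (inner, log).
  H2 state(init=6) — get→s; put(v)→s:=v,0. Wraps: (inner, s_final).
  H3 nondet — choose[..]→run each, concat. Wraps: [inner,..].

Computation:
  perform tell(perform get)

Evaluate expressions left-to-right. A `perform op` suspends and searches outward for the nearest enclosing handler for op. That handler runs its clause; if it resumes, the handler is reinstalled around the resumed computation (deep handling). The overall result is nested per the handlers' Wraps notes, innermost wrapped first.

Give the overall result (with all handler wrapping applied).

Evaluation trace:
get @ H2 ⇒ 6
tell(6) @ H1 ⇒ log+=6
H0 returns [0]
H1 returns ([0], (6))
H2 returns (([0], (6)), 6)
H3 returns [(([0], (6)), 6)]
= [(([0], (6)), 6)]

Answer: [(([0], (6)), 6)]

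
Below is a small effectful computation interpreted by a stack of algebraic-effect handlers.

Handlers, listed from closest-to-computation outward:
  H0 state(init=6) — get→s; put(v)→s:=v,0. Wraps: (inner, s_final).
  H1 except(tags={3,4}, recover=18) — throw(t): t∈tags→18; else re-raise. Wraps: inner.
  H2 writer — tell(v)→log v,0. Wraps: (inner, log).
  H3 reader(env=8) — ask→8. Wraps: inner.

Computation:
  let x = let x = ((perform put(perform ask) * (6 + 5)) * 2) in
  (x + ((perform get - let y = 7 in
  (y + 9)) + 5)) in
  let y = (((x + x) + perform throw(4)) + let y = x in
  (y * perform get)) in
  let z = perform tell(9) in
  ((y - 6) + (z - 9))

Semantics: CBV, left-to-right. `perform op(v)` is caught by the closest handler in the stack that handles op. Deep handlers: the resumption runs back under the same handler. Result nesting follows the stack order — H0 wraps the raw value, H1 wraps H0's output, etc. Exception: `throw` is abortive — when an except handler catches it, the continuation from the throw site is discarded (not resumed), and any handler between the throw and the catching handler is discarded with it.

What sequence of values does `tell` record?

Answer: ()

Working:
ask @ H3 ⇒ 8
put(8) @ H0 ⇒ s:=8
get @ H0 ⇒ 8
throw(4) @ H1 caught ⇒ 18
H2 returns (18, ())
H3 returns (18, ())
= (18, ())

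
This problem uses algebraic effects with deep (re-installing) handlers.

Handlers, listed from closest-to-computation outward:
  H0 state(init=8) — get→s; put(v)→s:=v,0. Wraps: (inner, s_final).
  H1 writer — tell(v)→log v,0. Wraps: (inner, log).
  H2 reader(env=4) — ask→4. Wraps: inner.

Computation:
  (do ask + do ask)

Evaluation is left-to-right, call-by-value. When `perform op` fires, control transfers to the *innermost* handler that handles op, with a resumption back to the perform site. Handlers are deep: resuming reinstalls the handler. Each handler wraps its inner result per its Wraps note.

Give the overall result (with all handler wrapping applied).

Working:
ask @ H2 ⇒ 4
ask @ H2 ⇒ 4
H0 returns (8, 8)
H1 returns ((8, 8), ())
H2 returns ((8, 8), ())
= ((8, 8), ())

Answer: ((8, 8), ())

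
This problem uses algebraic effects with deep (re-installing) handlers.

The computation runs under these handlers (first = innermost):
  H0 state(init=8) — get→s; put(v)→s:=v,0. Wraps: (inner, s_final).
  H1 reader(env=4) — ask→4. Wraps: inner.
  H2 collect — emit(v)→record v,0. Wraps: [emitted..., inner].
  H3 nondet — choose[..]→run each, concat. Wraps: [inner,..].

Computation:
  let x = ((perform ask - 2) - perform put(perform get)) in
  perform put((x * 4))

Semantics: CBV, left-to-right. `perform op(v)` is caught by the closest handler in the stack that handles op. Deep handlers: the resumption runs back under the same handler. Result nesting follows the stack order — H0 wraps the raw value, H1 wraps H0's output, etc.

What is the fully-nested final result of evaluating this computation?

Step-by-step:
ask @ H1 ⇒ 4
get @ H0 ⇒ 8
put(8) @ H0 ⇒ s:=8
put(8) @ H0 ⇒ s:=8
H0 returns (0, 8)
H1 returns (0, 8)
H2 returns [(0, 8)]
H3 returns [[(0, 8)]]
= [[(0, 8)]]

Answer: [[(0, 8)]]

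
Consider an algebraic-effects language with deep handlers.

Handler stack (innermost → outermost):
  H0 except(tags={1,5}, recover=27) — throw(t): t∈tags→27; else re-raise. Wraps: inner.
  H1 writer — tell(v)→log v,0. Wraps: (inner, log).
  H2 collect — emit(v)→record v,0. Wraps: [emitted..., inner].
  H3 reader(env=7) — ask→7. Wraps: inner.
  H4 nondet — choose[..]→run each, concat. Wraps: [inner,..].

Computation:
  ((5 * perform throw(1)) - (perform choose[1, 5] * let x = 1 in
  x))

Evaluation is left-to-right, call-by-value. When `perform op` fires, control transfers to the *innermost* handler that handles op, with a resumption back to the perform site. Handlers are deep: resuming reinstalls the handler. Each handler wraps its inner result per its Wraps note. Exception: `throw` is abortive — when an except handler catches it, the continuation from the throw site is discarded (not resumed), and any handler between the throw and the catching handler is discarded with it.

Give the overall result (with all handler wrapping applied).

Answer: [[(27, ())]]

Working:
throw(1) @ H0 caught ⇒ 27
H1 returns (27, ())
H2 returns [(27, ())]
H3 returns [(27, ())]
H4 returns [[(27, ())]]
= [[(27, ())]]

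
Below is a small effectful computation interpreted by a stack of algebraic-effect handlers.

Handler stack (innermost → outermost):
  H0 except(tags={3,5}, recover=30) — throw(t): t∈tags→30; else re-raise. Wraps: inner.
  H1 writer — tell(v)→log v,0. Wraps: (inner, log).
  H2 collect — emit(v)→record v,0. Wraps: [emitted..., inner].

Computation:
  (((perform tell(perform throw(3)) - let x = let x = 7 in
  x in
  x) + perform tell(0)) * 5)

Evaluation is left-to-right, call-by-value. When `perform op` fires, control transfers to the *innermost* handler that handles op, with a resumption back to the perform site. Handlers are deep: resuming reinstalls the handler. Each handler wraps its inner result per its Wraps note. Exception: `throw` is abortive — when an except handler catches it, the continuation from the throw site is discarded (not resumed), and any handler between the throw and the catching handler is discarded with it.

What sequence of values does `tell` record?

Answer: ()

Step-by-step:
throw(3) @ H0 caught ⇒ 30
H1 returns (30, ())
H2 returns [(30, ())]
= [(30, ())]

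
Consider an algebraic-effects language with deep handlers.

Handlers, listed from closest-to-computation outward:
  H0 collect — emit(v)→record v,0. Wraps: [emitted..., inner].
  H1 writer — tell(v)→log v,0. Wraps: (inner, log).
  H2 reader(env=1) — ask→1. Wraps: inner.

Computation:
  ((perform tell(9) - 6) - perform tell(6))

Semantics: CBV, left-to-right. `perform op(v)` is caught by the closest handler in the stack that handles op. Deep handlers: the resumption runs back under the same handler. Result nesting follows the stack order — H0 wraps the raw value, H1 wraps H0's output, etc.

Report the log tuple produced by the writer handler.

Evaluation trace:
tell(9) @ H1 ⇒ log+=9
tell(6) @ H1 ⇒ log+=6
H0 returns [-6]
H1 returns ([-6], (9, 6))
H2 returns ([-6], (9, 6))
= ([-6], (9, 6))

Answer: (9, 6)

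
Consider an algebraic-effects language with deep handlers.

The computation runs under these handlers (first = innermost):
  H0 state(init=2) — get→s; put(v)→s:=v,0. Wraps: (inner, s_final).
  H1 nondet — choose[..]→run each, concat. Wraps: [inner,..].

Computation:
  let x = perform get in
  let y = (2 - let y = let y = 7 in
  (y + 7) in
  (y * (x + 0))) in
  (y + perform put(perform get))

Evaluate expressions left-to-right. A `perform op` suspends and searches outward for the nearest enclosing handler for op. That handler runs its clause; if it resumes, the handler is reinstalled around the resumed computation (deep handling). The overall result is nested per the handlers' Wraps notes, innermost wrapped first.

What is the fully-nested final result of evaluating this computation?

Working:
get @ H0 ⇒ 2
get @ H0 ⇒ 2
put(2) @ H0 ⇒ s:=2
H0 returns (-26, 2)
H1 returns [(-26, 2)]
= [(-26, 2)]

Answer: [(-26, 2)]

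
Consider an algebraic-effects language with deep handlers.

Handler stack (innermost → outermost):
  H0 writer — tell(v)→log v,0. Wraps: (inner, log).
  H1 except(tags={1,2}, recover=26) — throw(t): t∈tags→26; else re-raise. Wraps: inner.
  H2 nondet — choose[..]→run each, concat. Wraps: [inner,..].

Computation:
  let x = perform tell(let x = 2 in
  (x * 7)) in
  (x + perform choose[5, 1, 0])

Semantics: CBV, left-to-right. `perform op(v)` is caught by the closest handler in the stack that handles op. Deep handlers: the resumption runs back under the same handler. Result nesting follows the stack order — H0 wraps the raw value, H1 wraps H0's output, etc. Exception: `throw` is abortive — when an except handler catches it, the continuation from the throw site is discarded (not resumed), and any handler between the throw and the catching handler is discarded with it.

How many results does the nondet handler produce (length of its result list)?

Answer: 3

Evaluation trace:
tell(14) @ H0 ⇒ log+=14
choose[5, 1, 0] @ H2
  branch[0] choose=5:
    H0 returns (5, (14))
    H1 returns (5, (14))
    H2 returns [(5, (14))]
  branch[1] choose=1:
    H0 returns (1, (14))
    H1 returns (1, (14))
    H2 returns [(1, (14))]
  branch[2] choose=0:
    H0 returns (0, (14))
    H1 returns (0, (14))
    H2 returns [(0, (14))]
= [(5, (14)), (1, (14)), (0, (14))]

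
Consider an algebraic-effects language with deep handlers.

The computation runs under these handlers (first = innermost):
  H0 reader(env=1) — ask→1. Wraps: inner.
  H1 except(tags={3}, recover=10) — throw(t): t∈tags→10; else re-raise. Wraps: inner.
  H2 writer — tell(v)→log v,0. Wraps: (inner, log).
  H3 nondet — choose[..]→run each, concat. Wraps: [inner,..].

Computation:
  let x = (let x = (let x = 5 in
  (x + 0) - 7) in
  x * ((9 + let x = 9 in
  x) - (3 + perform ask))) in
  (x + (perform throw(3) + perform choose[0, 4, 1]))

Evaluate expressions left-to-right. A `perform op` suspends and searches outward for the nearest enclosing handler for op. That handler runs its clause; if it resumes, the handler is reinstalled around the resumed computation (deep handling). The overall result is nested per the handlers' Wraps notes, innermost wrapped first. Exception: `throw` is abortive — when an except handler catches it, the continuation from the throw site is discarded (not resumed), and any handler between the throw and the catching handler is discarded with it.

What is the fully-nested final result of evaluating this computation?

Answer: [(10, ())]

Step-by-step:
ask @ H0 ⇒ 1
throw(3) @ H1 caught ⇒ 10
H2 returns (10, ())
H3 returns [(10, ())]
= [(10, ())]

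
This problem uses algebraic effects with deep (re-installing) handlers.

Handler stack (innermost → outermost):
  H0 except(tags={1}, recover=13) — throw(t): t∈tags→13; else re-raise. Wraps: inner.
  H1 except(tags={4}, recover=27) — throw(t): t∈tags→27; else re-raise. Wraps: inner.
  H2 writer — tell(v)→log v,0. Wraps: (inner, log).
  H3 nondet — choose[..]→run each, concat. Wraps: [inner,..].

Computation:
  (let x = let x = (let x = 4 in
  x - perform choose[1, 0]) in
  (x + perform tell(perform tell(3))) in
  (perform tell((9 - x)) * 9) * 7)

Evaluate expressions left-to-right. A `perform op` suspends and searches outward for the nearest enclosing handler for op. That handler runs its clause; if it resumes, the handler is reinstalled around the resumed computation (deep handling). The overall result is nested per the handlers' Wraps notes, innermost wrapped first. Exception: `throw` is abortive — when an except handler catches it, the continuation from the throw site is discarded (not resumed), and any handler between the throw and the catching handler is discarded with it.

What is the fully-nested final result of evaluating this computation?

Answer: [(0, (3, 0, 6)), (0, (3, 0, 5))]

Working:
choose[1, 0] @ H3
  branch[0] choose=1:
    tell(3) @ H2 ⇒ log+=3
    tell(0) @ H2 ⇒ log+=0
    tell(6) @ H2 ⇒ log+=6
    H0 returns 0
    H1 returns 0
    H2 returns (0, (3, 0, 6))
    H3 returns [(0, (3, 0, 6))]
  branch[1] choose=0:
    tell(3) @ H2 ⇒ log+=3
    tell(0) @ H2 ⇒ log+=0
    tell(5) @ H2 ⇒ log+=5
    H0 returns 0
    H1 returns 0
    H2 returns (0, (3, 0, 5))
    H3 returns [(0, (3, 0, 5))]
= [(0, (3, 0, 6)), (0, (3, 0, 5))]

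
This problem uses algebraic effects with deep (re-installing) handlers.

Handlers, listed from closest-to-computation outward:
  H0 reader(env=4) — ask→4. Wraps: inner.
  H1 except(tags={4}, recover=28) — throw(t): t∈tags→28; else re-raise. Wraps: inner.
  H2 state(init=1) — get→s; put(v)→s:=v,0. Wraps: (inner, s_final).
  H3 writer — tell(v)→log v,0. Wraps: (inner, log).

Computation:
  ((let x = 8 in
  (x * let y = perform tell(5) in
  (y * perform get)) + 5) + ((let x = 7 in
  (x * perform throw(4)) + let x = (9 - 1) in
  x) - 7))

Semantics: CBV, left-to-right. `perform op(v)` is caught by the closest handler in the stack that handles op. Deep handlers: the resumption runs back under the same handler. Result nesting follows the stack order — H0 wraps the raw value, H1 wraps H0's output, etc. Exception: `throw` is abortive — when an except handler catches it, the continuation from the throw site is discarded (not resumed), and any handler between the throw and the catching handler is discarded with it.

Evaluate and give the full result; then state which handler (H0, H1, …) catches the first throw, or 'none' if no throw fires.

Step-by-step:
tell(5) @ H3 ⇒ log+=5
get @ H2 ⇒ 1
throw(4) @ H1 caught ⇒ 28
H2 returns (28, 1)
H3 returns ((28, 1), (5))
= ((28, 1), (5))

Answer: ((28, 1), (5)) ; first throw caught by: H1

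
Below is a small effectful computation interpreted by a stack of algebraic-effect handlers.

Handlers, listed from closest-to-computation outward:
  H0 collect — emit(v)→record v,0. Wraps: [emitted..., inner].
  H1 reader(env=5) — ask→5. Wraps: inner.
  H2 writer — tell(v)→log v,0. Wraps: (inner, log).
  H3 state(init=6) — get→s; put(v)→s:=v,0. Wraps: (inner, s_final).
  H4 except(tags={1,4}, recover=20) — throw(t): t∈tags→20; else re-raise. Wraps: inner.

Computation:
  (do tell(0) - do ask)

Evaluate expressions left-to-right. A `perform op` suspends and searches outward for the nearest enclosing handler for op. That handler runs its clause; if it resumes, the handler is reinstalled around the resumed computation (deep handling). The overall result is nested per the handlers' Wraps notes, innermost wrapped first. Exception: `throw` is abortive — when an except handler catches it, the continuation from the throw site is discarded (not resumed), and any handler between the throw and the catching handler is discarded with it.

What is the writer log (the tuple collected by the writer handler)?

Answer: (0)

Working:
tell(0) @ H2 ⇒ log+=0
ask @ H1 ⇒ 5
H0 returns [-5]
H1 returns [-5]
H2 returns ([-5], (0))
H3 returns (([-5], (0)), 6)
H4 returns (([-5], (0)), 6)
= (([-5], (0)), 6)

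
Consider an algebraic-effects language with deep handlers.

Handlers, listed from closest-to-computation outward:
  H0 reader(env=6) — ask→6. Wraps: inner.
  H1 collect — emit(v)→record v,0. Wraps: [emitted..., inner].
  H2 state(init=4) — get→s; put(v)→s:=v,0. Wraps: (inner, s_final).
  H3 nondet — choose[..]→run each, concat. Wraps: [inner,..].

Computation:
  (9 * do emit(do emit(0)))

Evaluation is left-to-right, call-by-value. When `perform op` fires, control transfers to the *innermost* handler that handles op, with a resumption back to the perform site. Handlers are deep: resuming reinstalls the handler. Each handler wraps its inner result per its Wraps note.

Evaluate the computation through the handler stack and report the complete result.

Evaluation trace:
emit(0) @ H1 ⇒ out+=0
emit(0) @ H1 ⇒ out+=0
H0 returns 0
H1 returns [0, 0, 0]
H2 returns ([0, 0, 0], 4)
H3 returns [([0, 0, 0], 4)]
= [([0, 0, 0], 4)]

Answer: [([0, 0, 0], 4)]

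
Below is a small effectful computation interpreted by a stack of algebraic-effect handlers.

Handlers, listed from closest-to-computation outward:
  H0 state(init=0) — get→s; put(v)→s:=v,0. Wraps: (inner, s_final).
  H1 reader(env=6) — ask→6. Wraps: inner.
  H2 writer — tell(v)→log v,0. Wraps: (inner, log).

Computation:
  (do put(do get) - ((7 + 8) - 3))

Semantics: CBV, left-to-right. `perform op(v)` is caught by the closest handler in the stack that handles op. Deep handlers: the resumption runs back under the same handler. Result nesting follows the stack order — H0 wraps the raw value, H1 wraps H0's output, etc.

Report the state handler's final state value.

Working:
get @ H0 ⇒ 0
put(0) @ H0 ⇒ s:=0
H0 returns (-12, 0)
H1 returns (-12, 0)
H2 returns ((-12, 0), ())
= ((-12, 0), ())

Answer: 0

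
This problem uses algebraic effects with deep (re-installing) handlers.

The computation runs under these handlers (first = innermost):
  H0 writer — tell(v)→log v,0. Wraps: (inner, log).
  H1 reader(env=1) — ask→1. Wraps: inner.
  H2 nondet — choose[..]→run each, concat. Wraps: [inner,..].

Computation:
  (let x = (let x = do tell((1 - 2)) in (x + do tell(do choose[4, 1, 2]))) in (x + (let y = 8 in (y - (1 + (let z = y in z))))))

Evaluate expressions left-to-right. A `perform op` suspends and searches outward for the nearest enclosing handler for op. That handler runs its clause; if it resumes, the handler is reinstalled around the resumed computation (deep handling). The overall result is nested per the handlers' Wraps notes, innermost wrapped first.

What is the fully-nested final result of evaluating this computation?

Answer: [(-1, (-1, 4)), (-1, (-1, 1)), (-1, (-1, 2))]

Step-by-step:
tell(-1) @ H0 ⇒ log+=-1
choose[4, 1, 2] @ H2
  branch[0] choose=4:
    tell(4) @ H0 ⇒ log+=4
    H0 returns (-1, (-1, 4))
    H1 returns (-1, (-1, 4))
    H2 returns [(-1, (-1, 4))]
  branch[1] choose=1:
    tell(1) @ H0 ⇒ log+=1
    H0 returns (-1, (-1, 1))
    H1 returns (-1, (-1, 1))
    H2 returns [(-1, (-1, 1))]
  branch[2] choose=2:
    tell(2) @ H0 ⇒ log+=2
    H0 returns (-1, (-1, 2))
    H1 returns (-1, (-1, 2))
    H2 returns [(-1, (-1, 2))]
= [(-1, (-1, 4)), (-1, (-1, 1)), (-1, (-1, 2))]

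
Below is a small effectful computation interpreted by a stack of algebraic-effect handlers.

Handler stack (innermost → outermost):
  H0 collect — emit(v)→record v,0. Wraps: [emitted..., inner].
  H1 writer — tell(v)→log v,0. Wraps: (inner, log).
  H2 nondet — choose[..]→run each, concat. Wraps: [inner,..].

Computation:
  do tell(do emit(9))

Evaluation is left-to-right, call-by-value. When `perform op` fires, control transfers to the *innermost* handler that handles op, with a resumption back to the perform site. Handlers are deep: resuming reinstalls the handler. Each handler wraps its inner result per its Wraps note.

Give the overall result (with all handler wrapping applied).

Answer: [([9, 0], (0))]

Evaluation trace:
emit(9) @ H0 ⇒ out+=9
tell(0) @ H1 ⇒ log+=0
H0 returns [9, 0]
H1 returns ([9, 0], (0))
H2 returns [([9, 0], (0))]
= [([9, 0], (0))]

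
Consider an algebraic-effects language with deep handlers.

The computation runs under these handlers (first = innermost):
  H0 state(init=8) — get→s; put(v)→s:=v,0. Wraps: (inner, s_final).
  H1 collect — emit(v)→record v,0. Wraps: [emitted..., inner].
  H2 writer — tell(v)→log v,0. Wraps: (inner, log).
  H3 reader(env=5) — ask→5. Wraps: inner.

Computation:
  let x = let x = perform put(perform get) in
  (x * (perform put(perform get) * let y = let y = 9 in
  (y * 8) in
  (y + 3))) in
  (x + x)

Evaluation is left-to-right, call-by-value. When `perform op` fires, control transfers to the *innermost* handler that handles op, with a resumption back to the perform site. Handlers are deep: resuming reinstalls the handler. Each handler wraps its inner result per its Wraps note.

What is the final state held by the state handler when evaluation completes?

Evaluation trace:
get @ H0 ⇒ 8
put(8) @ H0 ⇒ s:=8
get @ H0 ⇒ 8
put(8) @ H0 ⇒ s:=8
H0 returns (0, 8)
H1 returns [(0, 8)]
H2 returns ([(0, 8)], ())
H3 returns ([(0, 8)], ())
= ([(0, 8)], ())

Answer: 8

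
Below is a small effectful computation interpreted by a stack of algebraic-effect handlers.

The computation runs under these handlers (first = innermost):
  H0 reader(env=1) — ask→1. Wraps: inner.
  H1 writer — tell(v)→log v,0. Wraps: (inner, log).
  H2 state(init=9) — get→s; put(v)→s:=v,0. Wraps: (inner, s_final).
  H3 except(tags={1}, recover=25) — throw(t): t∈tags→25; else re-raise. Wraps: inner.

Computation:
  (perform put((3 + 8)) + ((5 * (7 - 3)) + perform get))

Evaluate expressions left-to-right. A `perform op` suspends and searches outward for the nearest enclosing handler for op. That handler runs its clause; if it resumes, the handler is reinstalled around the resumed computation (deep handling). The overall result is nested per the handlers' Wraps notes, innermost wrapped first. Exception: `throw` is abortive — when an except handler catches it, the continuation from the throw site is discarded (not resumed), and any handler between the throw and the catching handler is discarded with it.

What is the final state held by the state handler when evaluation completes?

Step-by-step:
put(11) @ H2 ⇒ s:=11
get @ H2 ⇒ 11
H0 returns 31
H1 returns (31, ())
H2 returns ((31, ()), 11)
H3 returns ((31, ()), 11)
= ((31, ()), 11)

Answer: 11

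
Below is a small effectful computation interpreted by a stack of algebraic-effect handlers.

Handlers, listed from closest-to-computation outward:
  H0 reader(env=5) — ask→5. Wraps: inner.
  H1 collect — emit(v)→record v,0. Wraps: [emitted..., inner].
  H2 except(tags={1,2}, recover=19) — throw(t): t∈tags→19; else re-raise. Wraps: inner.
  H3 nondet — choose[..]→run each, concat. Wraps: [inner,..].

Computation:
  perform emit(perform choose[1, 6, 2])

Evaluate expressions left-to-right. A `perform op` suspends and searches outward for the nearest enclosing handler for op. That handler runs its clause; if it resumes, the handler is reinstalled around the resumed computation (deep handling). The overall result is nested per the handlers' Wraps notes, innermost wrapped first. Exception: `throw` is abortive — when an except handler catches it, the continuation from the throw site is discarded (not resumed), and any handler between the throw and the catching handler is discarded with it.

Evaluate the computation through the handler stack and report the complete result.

Evaluation trace:
choose[1, 6, 2] @ H3
  branch[0] choose=1:
    emit(1) @ H1 ⇒ out+=1
    H0 returns 0
    H1 returns [1, 0]
    H2 returns [1, 0]
    H3 returns [[1, 0]]
  branch[1] choose=6:
    emit(6) @ H1 ⇒ out+=6
    H0 returns 0
    H1 returns [6, 0]
    H2 returns [6, 0]
    H3 returns [[6, 0]]
  branch[2] choose=2:
    emit(2) @ H1 ⇒ out+=2
    H0 returns 0
    H1 returns [2, 0]
    H2 returns [2, 0]
    H3 returns [[2, 0]]
= [[1, 0], [6, 0], [2, 0]]

Answer: [[1, 0], [6, 0], [2, 0]]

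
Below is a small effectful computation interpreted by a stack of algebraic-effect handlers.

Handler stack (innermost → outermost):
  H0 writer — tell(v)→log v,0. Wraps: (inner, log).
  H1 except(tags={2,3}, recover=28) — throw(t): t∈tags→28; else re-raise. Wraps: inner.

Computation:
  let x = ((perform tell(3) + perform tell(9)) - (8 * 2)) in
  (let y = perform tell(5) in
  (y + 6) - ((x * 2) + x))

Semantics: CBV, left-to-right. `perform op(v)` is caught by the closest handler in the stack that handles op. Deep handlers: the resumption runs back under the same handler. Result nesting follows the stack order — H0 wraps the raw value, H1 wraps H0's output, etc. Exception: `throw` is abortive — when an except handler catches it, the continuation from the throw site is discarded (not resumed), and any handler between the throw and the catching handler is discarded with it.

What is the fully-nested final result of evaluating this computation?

Evaluation trace:
tell(3) @ H0 ⇒ log+=3
tell(9) @ H0 ⇒ log+=9
tell(5) @ H0 ⇒ log+=5
H0 returns (54, (3, 9, 5))
H1 returns (54, (3, 9, 5))
= (54, (3, 9, 5))

Answer: (54, (3, 9, 5))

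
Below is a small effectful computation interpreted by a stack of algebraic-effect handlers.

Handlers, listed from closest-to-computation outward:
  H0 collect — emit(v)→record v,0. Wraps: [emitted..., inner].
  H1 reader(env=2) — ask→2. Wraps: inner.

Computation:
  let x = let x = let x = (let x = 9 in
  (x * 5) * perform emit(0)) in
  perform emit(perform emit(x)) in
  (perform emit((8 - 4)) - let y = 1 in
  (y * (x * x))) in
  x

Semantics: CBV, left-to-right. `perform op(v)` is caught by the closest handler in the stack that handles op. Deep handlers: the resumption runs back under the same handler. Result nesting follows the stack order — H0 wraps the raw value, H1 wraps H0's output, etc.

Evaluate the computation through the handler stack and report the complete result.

Evaluation trace:
emit(0) @ H0 ⇒ out+=0
emit(0) @ H0 ⇒ out+=0
emit(0) @ H0 ⇒ out+=0
emit(4) @ H0 ⇒ out+=4
H0 returns [0, 0, 0, 4, 0]
H1 returns [0, 0, 0, 4, 0]
= [0, 0, 0, 4, 0]

Answer: [0, 0, 0, 4, 0]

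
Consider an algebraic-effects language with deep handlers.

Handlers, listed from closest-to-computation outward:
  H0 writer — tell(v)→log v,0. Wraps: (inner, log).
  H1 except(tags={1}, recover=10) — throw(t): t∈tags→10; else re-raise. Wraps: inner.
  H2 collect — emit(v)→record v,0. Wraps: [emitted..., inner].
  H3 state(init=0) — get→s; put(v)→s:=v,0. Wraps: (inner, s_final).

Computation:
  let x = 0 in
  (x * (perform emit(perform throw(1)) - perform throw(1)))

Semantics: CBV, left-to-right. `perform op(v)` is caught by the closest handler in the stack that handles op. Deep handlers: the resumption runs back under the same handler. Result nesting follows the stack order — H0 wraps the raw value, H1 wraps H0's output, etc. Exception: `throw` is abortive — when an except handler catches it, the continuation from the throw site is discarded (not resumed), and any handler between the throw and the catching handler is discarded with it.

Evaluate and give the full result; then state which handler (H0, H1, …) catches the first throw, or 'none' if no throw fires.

Working:
throw(1) @ H1 caught ⇒ 10
H2 returns [10]
H3 returns ([10], 0)
= ([10], 0)

Answer: ([10], 0) ; first throw caught by: H1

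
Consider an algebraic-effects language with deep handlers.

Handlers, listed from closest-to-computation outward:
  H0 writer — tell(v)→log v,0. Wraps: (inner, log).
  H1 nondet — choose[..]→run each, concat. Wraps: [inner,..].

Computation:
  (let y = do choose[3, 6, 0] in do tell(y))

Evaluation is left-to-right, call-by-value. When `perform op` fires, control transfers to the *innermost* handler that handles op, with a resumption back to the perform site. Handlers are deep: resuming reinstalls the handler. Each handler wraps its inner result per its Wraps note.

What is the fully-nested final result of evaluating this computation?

Step-by-step:
choose[3, 6, 0] @ H1
  branch[0] choose=3:
    tell(3) @ H0 ⇒ log+=3
    H0 returns (0, (3))
    H1 returns [(0, (3))]
  branch[1] choose=6:
    tell(6) @ H0 ⇒ log+=6
    H0 returns (0, (6))
    H1 returns [(0, (6))]
  branch[2] choose=0:
    tell(0) @ H0 ⇒ log+=0
    H0 returns (0, (0))
    H1 returns [(0, (0))]
= [(0, (3)), (0, (6)), (0, (0))]

Answer: [(0, (3)), (0, (6)), (0, (0))]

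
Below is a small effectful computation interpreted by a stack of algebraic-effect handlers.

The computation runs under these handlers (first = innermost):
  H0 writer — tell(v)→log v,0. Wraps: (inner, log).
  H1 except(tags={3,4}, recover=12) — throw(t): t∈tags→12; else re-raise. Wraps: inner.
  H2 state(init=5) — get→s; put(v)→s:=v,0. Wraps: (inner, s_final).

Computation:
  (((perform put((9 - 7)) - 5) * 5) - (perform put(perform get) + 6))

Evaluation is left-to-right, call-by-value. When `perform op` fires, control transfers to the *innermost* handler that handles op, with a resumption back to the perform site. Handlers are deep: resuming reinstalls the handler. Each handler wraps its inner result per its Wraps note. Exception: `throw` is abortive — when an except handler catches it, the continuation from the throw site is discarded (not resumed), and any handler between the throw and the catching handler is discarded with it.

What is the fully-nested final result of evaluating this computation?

Working:
put(2) @ H2 ⇒ s:=2
get @ H2 ⇒ 2
put(2) @ H2 ⇒ s:=2
H0 returns (-31, ())
H1 returns (-31, ())
H2 returns ((-31, ()), 2)
= ((-31, ()), 2)

Answer: ((-31, ()), 2)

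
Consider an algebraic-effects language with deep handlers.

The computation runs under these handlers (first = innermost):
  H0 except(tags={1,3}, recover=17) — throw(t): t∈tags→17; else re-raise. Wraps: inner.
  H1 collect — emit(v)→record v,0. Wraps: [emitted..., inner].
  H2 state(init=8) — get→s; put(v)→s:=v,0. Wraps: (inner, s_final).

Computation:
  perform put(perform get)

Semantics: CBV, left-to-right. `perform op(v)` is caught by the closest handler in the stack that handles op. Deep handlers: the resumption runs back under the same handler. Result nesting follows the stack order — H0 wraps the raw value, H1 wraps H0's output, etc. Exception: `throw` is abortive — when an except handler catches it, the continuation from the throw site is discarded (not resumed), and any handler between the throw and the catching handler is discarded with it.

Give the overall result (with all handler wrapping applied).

Answer: ([0], 8)

Working:
get @ H2 ⇒ 8
put(8) @ H2 ⇒ s:=8
H0 returns 0
H1 returns [0]
H2 returns ([0], 8)
= ([0], 8)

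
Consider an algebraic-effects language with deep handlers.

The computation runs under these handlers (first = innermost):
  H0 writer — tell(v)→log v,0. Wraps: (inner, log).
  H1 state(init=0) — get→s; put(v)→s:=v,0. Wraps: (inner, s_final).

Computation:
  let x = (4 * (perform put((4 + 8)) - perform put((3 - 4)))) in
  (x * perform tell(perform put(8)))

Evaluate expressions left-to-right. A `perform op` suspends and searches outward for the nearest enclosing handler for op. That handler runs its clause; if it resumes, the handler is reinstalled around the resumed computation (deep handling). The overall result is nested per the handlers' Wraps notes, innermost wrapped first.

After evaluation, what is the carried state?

Evaluation trace:
put(12) @ H1 ⇒ s:=12
put(-1) @ H1 ⇒ s:=-1
put(8) @ H1 ⇒ s:=8
tell(0) @ H0 ⇒ log+=0
H0 returns (0, (0))
H1 returns ((0, (0)), 8)
= ((0, (0)), 8)

Answer: 8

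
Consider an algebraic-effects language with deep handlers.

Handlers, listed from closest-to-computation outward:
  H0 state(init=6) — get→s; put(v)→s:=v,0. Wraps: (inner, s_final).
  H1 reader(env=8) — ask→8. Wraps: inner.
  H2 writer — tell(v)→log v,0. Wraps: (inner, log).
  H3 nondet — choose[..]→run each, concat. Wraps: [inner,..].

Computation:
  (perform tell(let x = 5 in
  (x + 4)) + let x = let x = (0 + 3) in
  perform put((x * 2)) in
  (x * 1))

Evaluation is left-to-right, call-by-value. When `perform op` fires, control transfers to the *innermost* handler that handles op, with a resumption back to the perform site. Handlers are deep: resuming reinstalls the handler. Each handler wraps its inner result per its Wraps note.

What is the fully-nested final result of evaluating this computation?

Step-by-step:
tell(9) @ H2 ⇒ log+=9
put(6) @ H0 ⇒ s:=6
H0 returns (0, 6)
H1 returns (0, 6)
H2 returns ((0, 6), (9))
H3 returns [((0, 6), (9))]
= [((0, 6), (9))]

Answer: [((0, 6), (9))]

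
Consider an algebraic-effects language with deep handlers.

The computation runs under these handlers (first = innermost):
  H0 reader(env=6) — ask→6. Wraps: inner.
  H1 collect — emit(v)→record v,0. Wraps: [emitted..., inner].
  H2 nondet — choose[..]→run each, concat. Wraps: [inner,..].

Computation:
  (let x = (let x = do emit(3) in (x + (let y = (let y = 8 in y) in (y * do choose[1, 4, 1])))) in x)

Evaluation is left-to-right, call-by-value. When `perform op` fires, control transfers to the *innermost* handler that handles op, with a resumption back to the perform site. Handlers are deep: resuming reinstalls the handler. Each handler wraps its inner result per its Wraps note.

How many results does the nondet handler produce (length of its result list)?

Answer: 3

Working:
emit(3) @ H1 ⇒ out+=3
choose[1, 4, 1] @ H2
  branch[0] choose=1:
    H0 returns 8
    H1 returns [3, 8]
    H2 returns [[3, 8]]
  branch[1] choose=4:
    H0 returns 32
    H1 returns [3, 32]
    H2 returns [[3, 32]]
  branch[2] choose=1:
    H0 returns 8
    H1 returns [3, 8]
    H2 returns [[3, 8]]
= [[3, 8], [3, 32], [3, 8]]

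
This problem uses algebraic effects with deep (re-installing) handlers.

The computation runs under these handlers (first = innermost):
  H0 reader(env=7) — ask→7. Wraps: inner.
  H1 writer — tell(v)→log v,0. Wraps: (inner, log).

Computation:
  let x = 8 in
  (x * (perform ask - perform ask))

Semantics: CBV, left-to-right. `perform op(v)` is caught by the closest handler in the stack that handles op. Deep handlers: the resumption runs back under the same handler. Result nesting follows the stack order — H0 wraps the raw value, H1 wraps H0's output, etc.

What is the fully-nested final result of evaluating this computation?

Answer: (0, ())

Step-by-step:
ask @ H0 ⇒ 7
ask @ H0 ⇒ 7
H0 returns 0
H1 returns (0, ())
= (0, ())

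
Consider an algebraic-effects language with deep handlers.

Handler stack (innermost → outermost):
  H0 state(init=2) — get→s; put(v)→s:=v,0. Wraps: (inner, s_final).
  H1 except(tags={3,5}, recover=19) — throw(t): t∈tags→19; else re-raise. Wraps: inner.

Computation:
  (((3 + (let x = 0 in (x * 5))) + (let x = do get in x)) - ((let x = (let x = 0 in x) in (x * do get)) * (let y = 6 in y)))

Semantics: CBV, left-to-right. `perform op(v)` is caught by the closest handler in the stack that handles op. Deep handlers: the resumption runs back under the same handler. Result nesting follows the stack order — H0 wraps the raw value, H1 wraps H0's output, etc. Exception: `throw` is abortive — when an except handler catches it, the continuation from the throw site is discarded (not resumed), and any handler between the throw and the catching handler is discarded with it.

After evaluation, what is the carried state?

Step-by-step:
get @ H0 ⇒ 2
get @ H0 ⇒ 2
H0 returns (5, 2)
H1 returns (5, 2)
= (5, 2)

Answer: 2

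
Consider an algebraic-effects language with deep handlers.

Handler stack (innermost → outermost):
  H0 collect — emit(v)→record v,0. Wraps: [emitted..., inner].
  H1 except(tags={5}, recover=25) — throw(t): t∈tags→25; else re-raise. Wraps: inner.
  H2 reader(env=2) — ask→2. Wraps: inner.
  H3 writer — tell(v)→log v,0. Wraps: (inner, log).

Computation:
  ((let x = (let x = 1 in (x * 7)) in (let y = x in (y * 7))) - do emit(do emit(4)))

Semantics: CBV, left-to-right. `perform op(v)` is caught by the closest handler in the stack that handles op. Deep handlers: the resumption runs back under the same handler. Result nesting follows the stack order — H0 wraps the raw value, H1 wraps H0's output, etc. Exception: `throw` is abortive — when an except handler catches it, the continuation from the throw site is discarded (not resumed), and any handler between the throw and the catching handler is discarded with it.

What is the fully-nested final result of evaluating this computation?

Evaluation trace:
emit(4) @ H0 ⇒ out+=4
emit(0) @ H0 ⇒ out+=0
H0 returns [4, 0, 49]
H1 returns [4, 0, 49]
H2 returns [4, 0, 49]
H3 returns ([4, 0, 49], ())
= ([4, 0, 49], ())

Answer: ([4, 0, 49], ())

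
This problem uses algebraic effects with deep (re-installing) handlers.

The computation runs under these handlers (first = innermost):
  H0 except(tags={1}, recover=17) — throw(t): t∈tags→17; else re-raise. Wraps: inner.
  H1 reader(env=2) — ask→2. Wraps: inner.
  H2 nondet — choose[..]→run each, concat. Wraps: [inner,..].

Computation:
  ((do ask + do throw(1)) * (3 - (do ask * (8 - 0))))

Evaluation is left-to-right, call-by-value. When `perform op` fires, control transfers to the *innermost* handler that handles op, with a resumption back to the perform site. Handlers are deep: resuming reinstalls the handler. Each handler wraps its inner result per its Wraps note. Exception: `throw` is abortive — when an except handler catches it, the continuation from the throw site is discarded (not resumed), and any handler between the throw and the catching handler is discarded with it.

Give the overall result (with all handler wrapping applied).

Evaluation trace:
ask @ H1 ⇒ 2
throw(1) @ H0 caught ⇒ 17
H1 returns 17
H2 returns [17]
= [17]

Answer: [17]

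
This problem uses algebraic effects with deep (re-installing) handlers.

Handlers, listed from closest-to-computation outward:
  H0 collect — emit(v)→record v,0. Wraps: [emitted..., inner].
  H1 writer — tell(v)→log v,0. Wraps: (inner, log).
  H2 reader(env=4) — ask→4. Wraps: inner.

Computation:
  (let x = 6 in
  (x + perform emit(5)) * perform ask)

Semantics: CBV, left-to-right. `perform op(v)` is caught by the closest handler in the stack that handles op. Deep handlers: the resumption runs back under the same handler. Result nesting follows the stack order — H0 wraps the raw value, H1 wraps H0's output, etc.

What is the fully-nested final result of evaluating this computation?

Answer: ([5, 24], ())

Evaluation trace:
emit(5) @ H0 ⇒ out+=5
ask @ H2 ⇒ 4
H0 returns [5, 24]
H1 returns ([5, 24], ())
H2 returns ([5, 24], ())
= ([5, 24], ())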